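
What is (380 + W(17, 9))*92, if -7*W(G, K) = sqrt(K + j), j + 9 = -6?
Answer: 34960 - 92*I*sqrt(6)/7 ≈ 34960.0 - 32.193*I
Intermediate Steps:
j = -15 (j = -9 - 6 = -15)
W(G, K) = -sqrt(-15 + K)/7 (W(G, K) = -sqrt(K - 15)/7 = -sqrt(-15 + K)/7)
(380 + W(17, 9))*92 = (380 - sqrt(-15 + 9)/7)*92 = (380 - I*sqrt(6)/7)*92 = 34960 - 92*I*sqrt(6)/7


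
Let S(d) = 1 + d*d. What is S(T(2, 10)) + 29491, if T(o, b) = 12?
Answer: 29636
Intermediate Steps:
S(d) = 1 + d²
S(T(2, 10)) + 29491 = (1 + 12²) + 29491 = (1 + 144) + 29491 = 145 + 29491 = 29636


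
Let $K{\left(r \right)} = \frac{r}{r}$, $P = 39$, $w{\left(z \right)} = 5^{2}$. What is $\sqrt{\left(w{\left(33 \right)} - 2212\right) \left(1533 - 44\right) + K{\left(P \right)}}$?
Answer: $7 i \sqrt{66458} \approx 1804.6 i$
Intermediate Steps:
$w{\left(z \right)} = 25$
$K{\left(r \right)} = 1$
$\sqrt{\left(w{\left(33 \right)} - 2212\right) \left(1533 - 44\right) + K{\left(P \right)}} = \sqrt{\left(25 - 2212\right) \left(1533 - 44\right) + 1} = \sqrt{\left(-2187\right) 1489 + 1} = \sqrt{-3256443 + 1} = \sqrt{-3256442} = 7 i \sqrt{66458}$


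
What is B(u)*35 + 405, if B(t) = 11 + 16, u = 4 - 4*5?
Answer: 1350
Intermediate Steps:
u = -16 (u = 4 - 20 = -16)
B(t) = 27
B(u)*35 + 405 = 27*35 + 405 = 945 + 405 = 1350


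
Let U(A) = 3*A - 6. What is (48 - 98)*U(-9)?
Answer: 1650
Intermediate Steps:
U(A) = -6 + 3*A
(48 - 98)*U(-9) = (48 - 98)*(-6 + 3*(-9)) = -50*(-6 - 27) = -50*(-33) = 1650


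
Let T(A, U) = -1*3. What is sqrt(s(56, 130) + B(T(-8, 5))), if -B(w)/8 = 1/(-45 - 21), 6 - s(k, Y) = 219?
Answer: 5*I*sqrt(9273)/33 ≈ 14.59*I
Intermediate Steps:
T(A, U) = -3
s(k, Y) = -213 (s(k, Y) = 6 - 1*219 = 6 - 219 = -213)
B(w) = 4/33 (B(w) = -8/(-45 - 21) = -8/(-66) = -8*(-1/66) = 4/33)
sqrt(s(56, 130) + B(T(-8, 5))) = sqrt(-213 + 4/33) = sqrt(-7025/33) = 5*I*sqrt(9273)/33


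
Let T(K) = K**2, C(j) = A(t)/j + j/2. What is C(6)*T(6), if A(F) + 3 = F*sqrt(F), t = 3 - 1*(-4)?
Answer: 90 + 42*sqrt(7) ≈ 201.12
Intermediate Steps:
t = 7 (t = 3 + 4 = 7)
A(F) = -3 + F**(3/2) (A(F) = -3 + F*sqrt(F) = -3 + F**(3/2))
C(j) = j/2 + (-3 + 7*sqrt(7))/j (C(j) = (-3 + 7**(3/2))/j + j/2 = (-3 + 7*sqrt(7))/j + j*(1/2) = (-3 + 7*sqrt(7))/j + j/2 = j/2 + (-3 + 7*sqrt(7))/j)
C(6)*T(6) = ((1/2)*(-6 + 6**2 + 14*sqrt(7))/6)*6**2 = ((1/2)*(1/6)*(-6 + 36 + 14*sqrt(7)))*36 = ((1/2)*(1/6)*(30 + 14*sqrt(7)))*36 = (5/2 + 7*sqrt(7)/6)*36 = 90 + 42*sqrt(7)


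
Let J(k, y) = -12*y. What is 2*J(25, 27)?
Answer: -648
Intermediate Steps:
2*J(25, 27) = 2*(-12*27) = 2*(-324) = -648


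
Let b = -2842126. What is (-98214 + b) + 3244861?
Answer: 304521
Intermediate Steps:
(-98214 + b) + 3244861 = (-98214 - 2842126) + 3244861 = -2940340 + 3244861 = 304521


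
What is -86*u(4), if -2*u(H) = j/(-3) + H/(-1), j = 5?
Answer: -731/3 ≈ -243.67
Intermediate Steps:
u(H) = 5/6 + H/2 (u(H) = -(5/(-3) + H/(-1))/2 = -(5*(-1/3) + H*(-1))/2 = -(-5/3 - H)/2 = 5/6 + H/2)
-86*u(4) = -86*(5/6 + (1/2)*4) = -86*(5/6 + 2) = -86*17/6 = -731/3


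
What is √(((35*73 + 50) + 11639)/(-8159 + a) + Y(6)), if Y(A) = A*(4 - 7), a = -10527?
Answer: 8*I*√25590477/9343 ≈ 4.3315*I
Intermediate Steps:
Y(A) = -3*A (Y(A) = A*(-3) = -3*A)
√(((35*73 + 50) + 11639)/(-8159 + a) + Y(6)) = √(((35*73 + 50) + 11639)/(-8159 - 10527) - 3*6) = √(((2555 + 50) + 11639)/(-18686) - 18) = √((2605 + 11639)*(-1/18686) - 18) = √(14244*(-1/18686) - 18) = √(-7122/9343 - 18) = √(-175296/9343) = 8*I*√25590477/9343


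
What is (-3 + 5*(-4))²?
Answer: 529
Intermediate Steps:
(-3 + 5*(-4))² = (-3 - 20)² = (-23)² = 529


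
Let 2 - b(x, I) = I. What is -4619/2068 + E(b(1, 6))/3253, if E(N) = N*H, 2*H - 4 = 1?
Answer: -15046287/6727204 ≈ -2.2366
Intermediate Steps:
H = 5/2 (H = 2 + (½)*1 = 2 + ½ = 5/2 ≈ 2.5000)
b(x, I) = 2 - I
E(N) = 5*N/2 (E(N) = N*(5/2) = 5*N/2)
-4619/2068 + E(b(1, 6))/3253 = -4619/2068 + (5*(2 - 1*6)/2)/3253 = -4619*1/2068 + (5*(2 - 6)/2)*(1/3253) = -4619/2068 + ((5/2)*(-4))*(1/3253) = -4619/2068 - 10*1/3253 = -4619/2068 - 10/3253 = -15046287/6727204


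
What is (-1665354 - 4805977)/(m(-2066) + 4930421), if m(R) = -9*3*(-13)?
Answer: -6471331/4930772 ≈ -1.3124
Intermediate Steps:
m(R) = 351 (m(R) = -27*(-13) = 351)
(-1665354 - 4805977)/(m(-2066) + 4930421) = (-1665354 - 4805977)/(351 + 4930421) = -6471331/4930772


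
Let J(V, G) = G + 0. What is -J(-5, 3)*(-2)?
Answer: 6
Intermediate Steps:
J(V, G) = G
-J(-5, 3)*(-2) = -1*3*(-2) = -3*(-2) = 6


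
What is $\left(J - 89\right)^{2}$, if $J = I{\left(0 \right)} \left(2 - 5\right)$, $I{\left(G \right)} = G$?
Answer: $7921$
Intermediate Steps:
$J = 0$ ($J = 0 \left(2 - 5\right) = 0 \left(-3\right) = 0$)
$\left(J - 89\right)^{2} = \left(0 - 89\right)^{2} = \left(-89\right)^{2} = 7921$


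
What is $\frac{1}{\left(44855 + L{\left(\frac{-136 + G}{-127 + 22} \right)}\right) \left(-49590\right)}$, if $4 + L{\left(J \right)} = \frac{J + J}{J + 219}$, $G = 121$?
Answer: $- \frac{767}{1705931605620} \approx -4.4961 \cdot 10^{-10}$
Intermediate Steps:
$L{\left(J \right)} = -4 + \frac{2 J}{219 + J}$ ($L{\left(J \right)} = -4 + \frac{J + J}{J + 219} = -4 + \frac{2 J}{219 + J}$)
$\frac{1}{\left(44855 + L{\left(\frac{-136 + G}{-127 + 22} \right)}\right) \left(-49590\right)} = \frac{1}{\left(44855 + \frac{2 \left(-438 - \frac{-136 + 121}{-127 + 22}\right)}{219 + \frac{-136 + 121}{-127 + 22}}\right) \left(-49590\right)} = \frac{1}{44855 + \frac{2 \left(-438 - - \frac{15}{-105}\right)}{219 - \frac{15}{-105}}} \left(- \frac{1}{49590}\right) = \frac{1}{44855 + \frac{2 \left(-438 - \left(-15\right) \left(- \frac{1}{105}\right)\right)}{219 - - \frac{1}{7}}} \left(- \frac{1}{49590}\right) = \frac{1}{44855 + \frac{2 \left(-438 - \frac{1}{7}\right)}{219 + \frac{1}{7}}} \left(- \frac{1}{49590}\right) = \frac{1}{44855 + \frac{2 \left(-438 - \frac{1}{7}\right)}{\frac{1534}{7}}} \left(- \frac{1}{49590}\right) = \frac{1}{44855 + 2 \cdot \frac{7}{1534} \left(- \frac{3067}{7}\right)} \left(- \frac{1}{49590}\right) = \frac{1}{44855 - \frac{3067}{767}} \left(- \frac{1}{49590}\right) = \frac{1}{\frac{34400718}{767}} \left(- \frac{1}{49590}\right) = \frac{767}{34400718} \left(- \frac{1}{49590}\right) = - \frac{767}{1705931605620}$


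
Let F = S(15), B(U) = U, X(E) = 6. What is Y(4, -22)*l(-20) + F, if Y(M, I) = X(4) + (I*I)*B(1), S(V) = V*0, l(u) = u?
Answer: -9800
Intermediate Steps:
S(V) = 0
F = 0
Y(M, I) = 6 + I² (Y(M, I) = 6 + (I*I)*1 = 6 + I²*1 = 6 + I²)
Y(4, -22)*l(-20) + F = (6 + (-22)²)*(-20) + 0 = (6 + 484)*(-20) + 0 = 490*(-20) + 0 = -9800 + 0 = -9800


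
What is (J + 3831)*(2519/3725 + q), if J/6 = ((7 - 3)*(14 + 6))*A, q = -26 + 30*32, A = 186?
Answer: 324181682259/3725 ≈ 8.7029e+7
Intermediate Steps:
q = 934 (q = -26 + 960 = 934)
J = 89280 (J = 6*(((7 - 3)*(14 + 6))*186) = 6*((4*20)*186) = 6*(80*186) = 6*14880 = 89280)
(J + 3831)*(2519/3725 + q) = (89280 + 3831)*(2519/3725 + 934) = 93111*(2519*(1/3725) + 934) = 93111*(2519/3725 + 934) = 93111*(3481669/3725) = 324181682259/3725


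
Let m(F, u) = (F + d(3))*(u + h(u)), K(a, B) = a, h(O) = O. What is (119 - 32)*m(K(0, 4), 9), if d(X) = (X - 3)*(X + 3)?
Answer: 0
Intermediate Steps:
d(X) = (-3 + X)*(3 + X)
m(F, u) = 2*F*u (m(F, u) = (F + (-9 + 3**2))*(u + u) = (F + (-9 + 9))*(2*u) = (F + 0)*(2*u) = F*(2*u) = 2*F*u)
(119 - 32)*m(K(0, 4), 9) = (119 - 32)*(2*0*9) = 87*0 = 0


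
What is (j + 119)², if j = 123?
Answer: 58564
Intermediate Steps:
(j + 119)² = (123 + 119)² = 242² = 58564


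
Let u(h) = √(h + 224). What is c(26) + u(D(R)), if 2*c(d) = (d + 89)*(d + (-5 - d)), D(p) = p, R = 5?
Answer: -575/2 + √229 ≈ -272.37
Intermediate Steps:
c(d) = -445/2 - 5*d/2 (c(d) = ((d + 89)*(d + (-5 - d)))/2 = ((89 + d)*(-5))/2 = (-445 - 5*d)/2 = -445/2 - 5*d/2)
u(h) = √(224 + h)
c(26) + u(D(R)) = (-445/2 - 5/2*26) + √(224 + 5) = (-445/2 - 65) + √229 = -575/2 + √229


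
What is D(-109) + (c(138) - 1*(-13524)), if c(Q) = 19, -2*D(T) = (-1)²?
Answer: 27085/2 ≈ 13543.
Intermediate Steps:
D(T) = -½ (D(T) = -½*(-1)² = -½*1 = -½)
D(-109) + (c(138) - 1*(-13524)) = -½ + (19 - 1*(-13524)) = -½ + (19 + 13524) = -½ + 13543 = 27085/2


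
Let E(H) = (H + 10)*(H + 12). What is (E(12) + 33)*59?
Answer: 33099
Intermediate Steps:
E(H) = (10 + H)*(12 + H)
(E(12) + 33)*59 = ((120 + 12² + 22*12) + 33)*59 = ((120 + 144 + 264) + 33)*59 = (528 + 33)*59 = 561*59 = 33099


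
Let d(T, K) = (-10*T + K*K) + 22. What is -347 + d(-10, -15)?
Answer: 0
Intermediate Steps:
d(T, K) = 22 + K² - 10*T (d(T, K) = (-10*T + K²) + 22 = (K² - 10*T) + 22 = 22 + K² - 10*T)
-347 + d(-10, -15) = -347 + (22 + (-15)² - 10*(-10)) = -347 + (22 + 225 + 100) = -347 + 347 = 0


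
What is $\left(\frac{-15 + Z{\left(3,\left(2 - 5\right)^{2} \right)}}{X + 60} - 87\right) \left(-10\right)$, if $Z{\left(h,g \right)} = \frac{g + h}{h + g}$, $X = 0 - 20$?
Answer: $\frac{1747}{2} \approx 873.5$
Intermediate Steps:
$X = -20$ ($X = 0 - 20 = -20$)
$Z{\left(h,g \right)} = 1$ ($Z{\left(h,g \right)} = \frac{g + h}{g + h} = 1$)
$\left(\frac{-15 + Z{\left(3,\left(2 - 5\right)^{2} \right)}}{X + 60} - 87\right) \left(-10\right) = \left(\frac{-15 + 1}{-20 + 60} - 87\right) \left(-10\right) = \left(- \frac{14}{40} - 87\right) \left(-10\right) = \left(\left(-14\right) \frac{1}{40} - 87\right) \left(-10\right) = \left(- \frac{7}{20} - 87\right) \left(-10\right) = \left(- \frac{1747}{20}\right) \left(-10\right) = \frac{1747}{2}$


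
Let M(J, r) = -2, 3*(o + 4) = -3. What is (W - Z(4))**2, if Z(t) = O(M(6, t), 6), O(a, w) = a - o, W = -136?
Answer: 19321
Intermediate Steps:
o = -5 (o = -4 + (1/3)*(-3) = -4 - 1 = -5)
O(a, w) = 5 + a (O(a, w) = a - 1*(-5) = a + 5 = 5 + a)
Z(t) = 3 (Z(t) = 5 - 2 = 3)
(W - Z(4))**2 = (-136 - 1*3)**2 = (-136 - 3)**2 = (-139)**2 = 19321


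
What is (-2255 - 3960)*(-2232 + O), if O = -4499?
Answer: 41833165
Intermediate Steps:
(-2255 - 3960)*(-2232 + O) = (-2255 - 3960)*(-2232 - 4499) = -6215*(-6731) = 41833165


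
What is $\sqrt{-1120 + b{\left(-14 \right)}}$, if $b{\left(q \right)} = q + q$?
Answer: $2 i \sqrt{287} \approx 33.882 i$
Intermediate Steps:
$b{\left(q \right)} = 2 q$
$\sqrt{-1120 + b{\left(-14 \right)}} = \sqrt{-1120 + 2 \left(-14\right)} = \sqrt{-1120 - 28} = \sqrt{-1148} = 2 i \sqrt{287}$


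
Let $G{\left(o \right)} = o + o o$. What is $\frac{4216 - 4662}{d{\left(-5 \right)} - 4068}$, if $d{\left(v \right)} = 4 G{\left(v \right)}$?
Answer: $\frac{223}{1994} \approx 0.11184$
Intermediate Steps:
$G{\left(o \right)} = o + o^{2}$
$d{\left(v \right)} = 4 v \left(1 + v\right)$
$\frac{4216 - 4662}{d{\left(-5 \right)} - 4068} = \frac{4216 - 4662}{4 \left(-5\right) \left(1 - 5\right) - 4068} = - \frac{446}{4 \left(-5\right) \left(-4\right) - 4068} = - \frac{446}{80 - 4068} = - \frac{446}{-3988} = \left(-446\right) \left(- \frac{1}{3988}\right) = \frac{223}{1994}$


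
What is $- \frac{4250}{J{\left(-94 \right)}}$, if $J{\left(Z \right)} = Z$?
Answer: $\frac{2125}{47} \approx 45.213$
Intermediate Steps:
$- \frac{4250}{J{\left(-94 \right)}} = - \frac{4250}{-94} = \left(-4250\right) \left(- \frac{1}{94}\right) = \frac{2125}{47}$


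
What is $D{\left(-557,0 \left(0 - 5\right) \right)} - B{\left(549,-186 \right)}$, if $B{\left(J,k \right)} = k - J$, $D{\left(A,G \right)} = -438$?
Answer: $297$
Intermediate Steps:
$D{\left(-557,0 \left(0 - 5\right) \right)} - B{\left(549,-186 \right)} = -438 - \left(-186 - 549\right) = -438 - -735 = -438 + 735 = 297$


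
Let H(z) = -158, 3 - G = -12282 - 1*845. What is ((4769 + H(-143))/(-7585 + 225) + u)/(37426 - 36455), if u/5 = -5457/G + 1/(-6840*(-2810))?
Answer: -1255860959357/450883352537280 ≈ -0.0027853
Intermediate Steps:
G = 13130 (G = 3 - (-12282 - 1*845) = 3 - (-12282 - 845) = 3 - 1*(-13127) = 3 + 13127 = 13130)
u = -10488570967/5047277040 (u = 5*(-5457/13130 + 1/(-6840*(-2810))) = 5*(-5457*1/13130 - 1/6840*(-1/2810)) = 5*(-5457/13130 + 1/19220400) = 5*(-10488570967/25236385200) = -10488570967/5047277040 ≈ -2.0781)
((4769 + H(-143))/(-7585 + 225) + u)/(37426 - 36455) = ((4769 - 158)/(-7585 + 225) - 10488570967/5047277040)/(37426 - 36455) = (4611/(-7360) - 10488570967/5047277040)/971 = (4611*(-1/7360) - 10488570967/5047277040)*(1/971) = (-4611/7360 - 10488570967/5047277040)*(1/971) = -1255860959357/464349487680*1/971 = -1255860959357/450883352537280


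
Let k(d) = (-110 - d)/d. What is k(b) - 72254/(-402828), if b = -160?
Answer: -214519/1611312 ≈ -0.13313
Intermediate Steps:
k(d) = (-110 - d)/d
k(b) - 72254/(-402828) = (-110 - 1*(-160))/(-160) - 72254/(-402828) = -(-110 + 160)/160 - 72254*(-1/402828) = -1/160*50 + 36127/201414 = -5/16 + 36127/201414 = -214519/1611312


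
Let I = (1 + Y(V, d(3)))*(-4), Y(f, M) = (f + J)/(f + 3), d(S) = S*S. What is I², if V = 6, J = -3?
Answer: 256/9 ≈ 28.444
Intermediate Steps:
d(S) = S²
Y(f, M) = (-3 + f)/(3 + f) (Y(f, M) = (f - 3)/(f + 3) = (-3 + f)/(3 + f))
I = -16/3 (I = (1 + (-3 + 6)/(3 + 6))*(-4) = (1 + 3/9)*(-4) = (1 + (⅑)*3)*(-4) = (1 + ⅓)*(-4) = (4/3)*(-4) = -16/3 ≈ -5.3333)
I² = (-16/3)² = 256/9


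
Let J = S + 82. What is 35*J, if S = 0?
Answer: 2870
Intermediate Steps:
J = 82 (J = 0 + 82 = 82)
35*J = 35*82 = 2870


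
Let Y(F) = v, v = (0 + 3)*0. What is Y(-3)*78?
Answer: 0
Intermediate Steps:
v = 0 (v = 3*0 = 0)
Y(F) = 0
Y(-3)*78 = 0*78 = 0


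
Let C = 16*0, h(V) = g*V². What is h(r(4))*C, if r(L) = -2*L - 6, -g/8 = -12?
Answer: 0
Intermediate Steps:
g = 96 (g = -8*(-12) = 96)
r(L) = -6 - 2*L
h(V) = 96*V²
C = 0
h(r(4))*C = (96*(-6 - 2*4)²)*0 = (96*(-6 - 8)²)*0 = (96*(-14)²)*0 = (96*196)*0 = 18816*0 = 0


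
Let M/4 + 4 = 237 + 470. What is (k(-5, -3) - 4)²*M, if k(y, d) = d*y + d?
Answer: 179968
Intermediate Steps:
k(y, d) = d + d*y
M = 2812 (M = -16 + 4*(237 + 470) = -16 + 4*707 = -16 + 2828 = 2812)
(k(-5, -3) - 4)²*M = (-3*(1 - 5) - 4)²*2812 = (-3*(-4) - 4)²*2812 = (12 - 4)²*2812 = 8²*2812 = 64*2812 = 179968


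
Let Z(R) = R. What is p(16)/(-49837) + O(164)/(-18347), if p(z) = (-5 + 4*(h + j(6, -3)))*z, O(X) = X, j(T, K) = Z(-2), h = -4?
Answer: 339740/914359439 ≈ 0.00037156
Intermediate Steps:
j(T, K) = -2
p(z) = -29*z (p(z) = (-5 + 4*(-4 - 2))*z = (-5 + 4*(-6))*z = (-5 - 24)*z = -29*z)
p(16)/(-49837) + O(164)/(-18347) = -29*16/(-49837) + 164/(-18347) = -464*(-1/49837) + 164*(-1/18347) = 464/49837 - 164/18347 = 339740/914359439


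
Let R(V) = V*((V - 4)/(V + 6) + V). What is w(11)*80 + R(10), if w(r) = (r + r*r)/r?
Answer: 4255/4 ≈ 1063.8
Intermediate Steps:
w(r) = (r + r**2)/r
R(V) = V*(V + (-4 + V)/(6 + V)) (R(V) = V*((-4 + V)/(6 + V) + V) = V*(V + (-4 + V)/(6 + V)))
w(11)*80 + R(10) = (1 + 11)*80 + 10*(-4 + 10**2 + 7*10)/(6 + 10) = 12*80 + 10*(-4 + 100 + 70)/16 = 960 + 10*(1/16)*166 = 960 + 415/4 = 4255/4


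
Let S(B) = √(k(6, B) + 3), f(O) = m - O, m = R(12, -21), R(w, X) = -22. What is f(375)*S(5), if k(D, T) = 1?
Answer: -794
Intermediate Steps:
m = -22
f(O) = -22 - O
S(B) = 2 (S(B) = √(1 + 3) = √4 = 2)
f(375)*S(5) = (-22 - 1*375)*2 = (-22 - 375)*2 = -397*2 = -794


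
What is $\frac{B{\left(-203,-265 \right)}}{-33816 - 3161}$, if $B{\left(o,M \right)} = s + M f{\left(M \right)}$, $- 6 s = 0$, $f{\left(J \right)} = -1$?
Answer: $- \frac{265}{36977} \approx -0.0071666$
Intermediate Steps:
$s = 0$ ($s = \left(- \frac{1}{6}\right) 0 = 0$)
$B{\left(o,M \right)} = - M$ ($B{\left(o,M \right)} = 0 + M \left(-1\right) = 0 - M = - M$)
$\frac{B{\left(-203,-265 \right)}}{-33816 - 3161} = \frac{\left(-1\right) \left(-265\right)}{-33816 - 3161} = \frac{265}{-33816 - 3161} = \frac{265}{-36977} = 265 \left(- \frac{1}{36977}\right) = - \frac{265}{36977}$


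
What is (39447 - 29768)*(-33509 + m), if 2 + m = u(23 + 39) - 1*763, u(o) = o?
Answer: -331137948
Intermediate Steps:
m = -703 (m = -2 + ((23 + 39) - 1*763) = -2 + (62 - 763) = -2 - 701 = -703)
(39447 - 29768)*(-33509 + m) = (39447 - 29768)*(-33509 - 703) = 9679*(-34212) = -331137948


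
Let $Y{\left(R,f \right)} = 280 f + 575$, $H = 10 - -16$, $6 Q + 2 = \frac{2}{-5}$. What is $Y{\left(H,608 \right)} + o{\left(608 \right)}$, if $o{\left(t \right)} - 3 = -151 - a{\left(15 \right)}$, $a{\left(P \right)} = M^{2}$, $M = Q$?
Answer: $\frac{4266671}{25} \approx 1.7067 \cdot 10^{5}$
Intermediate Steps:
$Q = - \frac{2}{5}$ ($Q = - \frac{1}{3} + \frac{2 \frac{1}{-5}}{6} = - \frac{1}{3} + \frac{2 \left(- \frac{1}{5}\right)}{6} = - \frac{1}{3} + \frac{1}{6} \left(- \frac{2}{5}\right) = - \frac{1}{3} - \frac{1}{15} = - \frac{2}{5} \approx -0.4$)
$M = - \frac{2}{5} \approx -0.4$
$a{\left(P \right)} = \frac{4}{25}$ ($a{\left(P \right)} = \left(- \frac{2}{5}\right)^{2} = \frac{4}{25}$)
$H = 26$ ($H = 10 + 16 = 26$)
$Y{\left(R,f \right)} = 575 + 280 f$
$o{\left(t \right)} = - \frac{3704}{25}$ ($o{\left(t \right)} = 3 - \frac{3779}{25} = - \frac{3704}{25}$)
$Y{\left(H,608 \right)} + o{\left(608 \right)} = \left(575 + 280 \cdot 608\right) - \frac{3704}{25} = \left(575 + 170240\right) - \frac{3704}{25} = 170815 - \frac{3704}{25} = \frac{4266671}{25}$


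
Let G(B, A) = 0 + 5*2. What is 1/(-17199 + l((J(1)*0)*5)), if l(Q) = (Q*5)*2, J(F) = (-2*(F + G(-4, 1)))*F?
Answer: -1/17199 ≈ -5.8143e-5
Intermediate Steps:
G(B, A) = 10 (G(B, A) = 0 + 10 = 10)
J(F) = F*(-20 - 2*F) (J(F) = (-2*(F + 10))*F = (-2*(10 + F))*F = (-20 - 2*F)*F = F*(-20 - 2*F))
l(Q) = 10*Q (l(Q) = (5*Q)*2 = 10*Q)
1/(-17199 + l((J(1)*0)*5)) = 1/(-17199 + 10*((-2*1*(10 + 1)*0)*5)) = 1/(-17199 + 10*((-2*1*11*0)*5)) = 1/(-17199 + 10*(-22*0*5)) = 1/(-17199 + 10*(0*5)) = 1/(-17199 + 10*0) = 1/(-17199 + 0) = 1/(-17199) = -1/17199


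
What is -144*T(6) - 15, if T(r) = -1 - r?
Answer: 993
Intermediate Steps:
-144*T(6) - 15 = -144*(-1 - 1*6) - 15 = -144*(-1 - 6) - 15 = -144*(-7) - 15 = 1008 - 15 = 993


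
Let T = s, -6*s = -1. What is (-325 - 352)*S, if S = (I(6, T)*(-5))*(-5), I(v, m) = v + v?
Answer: -203100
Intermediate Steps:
s = ⅙ (s = -⅙*(-1) = ⅙ ≈ 0.16667)
T = ⅙ ≈ 0.16667
I(v, m) = 2*v
S = 300 (S = ((2*6)*(-5))*(-5) = (12*(-5))*(-5) = -60*(-5) = 300)
(-325 - 352)*S = (-325 - 352)*300 = -677*300 = -203100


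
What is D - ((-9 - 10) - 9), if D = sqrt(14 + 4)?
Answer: 28 + 3*sqrt(2) ≈ 32.243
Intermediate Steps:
D = 3*sqrt(2) (D = sqrt(18) = 3*sqrt(2) ≈ 4.2426)
D - ((-9 - 10) - 9) = 3*sqrt(2) - ((-9 - 10) - 9) = 3*sqrt(2) - (-19 - 9) = 3*sqrt(2) - 1*(-28) = 3*sqrt(2) + 28 = 28 + 3*sqrt(2)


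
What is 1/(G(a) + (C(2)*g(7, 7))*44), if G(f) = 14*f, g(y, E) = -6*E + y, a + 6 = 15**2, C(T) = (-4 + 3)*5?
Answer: 1/10766 ≈ 9.2885e-5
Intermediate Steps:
C(T) = -5 (C(T) = -1*5 = -5)
a = 219 (a = -6 + 15**2 = -6 + 225 = 219)
g(y, E) = y - 6*E
1/(G(a) + (C(2)*g(7, 7))*44) = 1/(14*219 - 5*(7 - 6*7)*44) = 1/(3066 - 5*(7 - 42)*44) = 1/(3066 - 5*(-35)*44) = 1/(3066 + 175*44) = 1/(3066 + 7700) = 1/10766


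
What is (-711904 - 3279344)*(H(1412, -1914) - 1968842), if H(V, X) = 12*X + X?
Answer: 7957446927552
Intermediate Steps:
H(V, X) = 13*X
(-711904 - 3279344)*(H(1412, -1914) - 1968842) = (-711904 - 3279344)*(13*(-1914) - 1968842) = -3991248*(-24882 - 1968842) = -3991248*(-1993724) = 7957446927552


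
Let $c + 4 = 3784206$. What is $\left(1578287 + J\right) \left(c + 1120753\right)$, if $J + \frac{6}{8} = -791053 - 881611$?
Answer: $- \frac{1851674467005}{4} \approx -4.6292 \cdot 10^{11}$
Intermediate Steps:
$c = 3784202$ ($c = -4 + 3784206 = 3784202$)
$J = - \frac{6690659}{4}$ ($J = - \frac{3}{4} - 1672664 = - \frac{6690659}{4} \approx -1.6727 \cdot 10^{6}$)
$\left(1578287 + J\right) \left(c + 1120753\right) = \left(1578287 - \frac{6690659}{4}\right) \left(3784202 + 1120753\right) = \left(- \frac{377511}{4}\right) 4904955 = - \frac{1851674467005}{4}$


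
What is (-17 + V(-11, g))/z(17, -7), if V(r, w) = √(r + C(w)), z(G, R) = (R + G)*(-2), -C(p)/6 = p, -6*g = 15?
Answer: ¾ ≈ 0.75000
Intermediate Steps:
g = -5/2 (g = -⅙*15 = -5/2 ≈ -2.5000)
C(p) = -6*p
z(G, R) = -2*G - 2*R (z(G, R) = (G + R)*(-2) = -2*G - 2*R)
V(r, w) = √(r - 6*w)
(-17 + V(-11, g))/z(17, -7) = (-17 + √(-11 - 6*(-5/2)))/(-2*17 - 2*(-7)) = (-17 + √(-11 + 15))/(-34 + 14) = (-17 + √4)/(-20) = (-17 + 2)*(-1/20) = -15*(-1/20) = ¾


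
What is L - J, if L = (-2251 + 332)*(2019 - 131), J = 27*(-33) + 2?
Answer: -3622183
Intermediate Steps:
J = -889 (J = -891 + 2 = -889)
L = -3623072 (L = -1919*1888 = -3623072)
L - J = -3623072 - 1*(-889) = -3623072 + 889 = -3622183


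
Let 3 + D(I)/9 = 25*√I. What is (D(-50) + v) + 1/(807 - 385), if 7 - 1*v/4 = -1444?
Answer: 2437895/422 + 1125*I*√2 ≈ 5777.0 + 1591.0*I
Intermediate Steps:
v = 5804 (v = 28 - 4*(-1444) = 28 + 5776 = 5804)
D(I) = -27 + 225*√I (D(I) = -27 + 9*(25*√I) = -27 + 225*√I)
(D(-50) + v) + 1/(807 - 385) = ((-27 + 225*√(-50)) + 5804) + 1/(807 - 385) = ((-27 + 225*(5*I*√2)) + 5804) + 1/422 = ((-27 + 1125*I*√2) + 5804) + 1/422 = (5777 + 1125*I*√2) + 1/422 = 2437895/422 + 1125*I*√2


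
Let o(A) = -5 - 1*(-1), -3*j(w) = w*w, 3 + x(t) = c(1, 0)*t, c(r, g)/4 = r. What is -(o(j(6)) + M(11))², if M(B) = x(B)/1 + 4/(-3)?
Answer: -11449/9 ≈ -1272.1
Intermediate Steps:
c(r, g) = 4*r
x(t) = -3 + 4*t (x(t) = -3 + (4*1)*t = -3 + 4*t)
M(B) = -13/3 + 4*B (M(B) = (-3 + 4*B)/1 + 4/(-3) = (-3 + 4*B)*1 + 4*(-⅓) = (-3 + 4*B) - 4/3 = -13/3 + 4*B)
j(w) = -w²/3 (j(w) = -w*w/3 = -w²/3)
o(A) = -4 (o(A) = -5 + 1 = -4)
-(o(j(6)) + M(11))² = -(-4 + (-13/3 + 4*11))² = -(-4 + (-13/3 + 44))² = -(-4 + 119/3)² = -(107/3)² = -1*11449/9 = -11449/9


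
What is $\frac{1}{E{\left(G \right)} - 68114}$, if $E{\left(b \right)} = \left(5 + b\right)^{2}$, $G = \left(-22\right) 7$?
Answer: $- \frac{1}{45913} \approx -2.178 \cdot 10^{-5}$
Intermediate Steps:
$G = -154$
$\frac{1}{E{\left(G \right)} - 68114} = \frac{1}{\left(5 - 154\right)^{2} - 68114} = \frac{1}{\left(-149\right)^{2} - 68114} = \frac{1}{22201 - 68114} = \frac{1}{-45913} = - \frac{1}{45913}$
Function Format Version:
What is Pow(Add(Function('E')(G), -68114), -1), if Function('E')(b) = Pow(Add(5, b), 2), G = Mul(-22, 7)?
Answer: Rational(-1, 45913) ≈ -2.1780e-5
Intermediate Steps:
G = -154
Pow(Add(Function('E')(G), -68114), -1) = Pow(Add(Pow(Add(5, -154), 2), -68114), -1) = Pow(Add(Pow(-149, 2), -68114), -1) = Pow(Add(22201, -68114), -1) = Pow(-45913, -1) = Rational(-1, 45913)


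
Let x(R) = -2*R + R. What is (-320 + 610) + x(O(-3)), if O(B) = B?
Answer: 293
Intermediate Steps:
x(R) = -R
(-320 + 610) + x(O(-3)) = (-320 + 610) - 1*(-3) = 290 + 3 = 293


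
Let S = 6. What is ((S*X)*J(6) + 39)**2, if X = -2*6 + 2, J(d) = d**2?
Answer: 4498641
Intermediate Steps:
X = -10 (X = -12 + 2 = -10)
((S*X)*J(6) + 39)**2 = ((6*(-10))*6**2 + 39)**2 = (-60*36 + 39)**2 = (-2160 + 39)**2 = (-2121)**2 = 4498641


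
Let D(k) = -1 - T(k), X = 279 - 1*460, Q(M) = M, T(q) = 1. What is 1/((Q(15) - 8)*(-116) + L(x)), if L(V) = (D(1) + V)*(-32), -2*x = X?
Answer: -1/3644 ≈ -0.00027442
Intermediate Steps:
X = -181 (X = 279 - 460 = -181)
D(k) = -2 (D(k) = -1 - 1*1 = -1 - 1 = -2)
x = 181/2 (x = -1/2*(-181) = 181/2 ≈ 90.500)
L(V) = 64 - 32*V (L(V) = (-2 + V)*(-32) = 64 - 32*V)
1/((Q(15) - 8)*(-116) + L(x)) = 1/((15 - 8)*(-116) + (64 - 32*181/2)) = 1/(7*(-116) + (64 - 2896)) = 1/(-812 - 2832) = 1/(-3644) = -1/3644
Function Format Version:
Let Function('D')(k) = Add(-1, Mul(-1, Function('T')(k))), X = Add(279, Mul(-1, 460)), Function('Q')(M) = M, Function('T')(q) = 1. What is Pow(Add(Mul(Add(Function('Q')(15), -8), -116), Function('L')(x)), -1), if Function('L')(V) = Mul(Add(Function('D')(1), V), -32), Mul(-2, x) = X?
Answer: Rational(-1, 3644) ≈ -0.00027442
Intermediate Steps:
X = -181 (X = Add(279, -460) = -181)
Function('D')(k) = -2 (Function('D')(k) = Add(-1, Mul(-1, 1)) = Add(-1, -1) = -2)
x = Rational(181, 2) (x = Mul(Rational(-1, 2), -181) = Rational(181, 2) ≈ 90.500)
Function('L')(V) = Add(64, Mul(-32, V)) (Function('L')(V) = Mul(Add(-2, V), -32) = Add(64, Mul(-32, V)))
Pow(Add(Mul(Add(Function('Q')(15), -8), -116), Function('L')(x)), -1) = Pow(Add(Mul(Add(15, -8), -116), Add(64, Mul(-32, Rational(181, 2)))), -1) = Pow(Add(Mul(7, -116), Add(64, -2896)), -1) = Pow(Add(-812, -2832), -1) = Pow(-3644, -1) = Rational(-1, 3644)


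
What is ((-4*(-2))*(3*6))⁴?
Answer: 429981696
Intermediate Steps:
((-4*(-2))*(3*6))⁴ = (8*18)⁴ = 144⁴ = 429981696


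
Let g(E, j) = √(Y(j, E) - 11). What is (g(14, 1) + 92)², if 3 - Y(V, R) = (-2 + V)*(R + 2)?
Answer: 8472 + 368*√2 ≈ 8992.4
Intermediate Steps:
Y(V, R) = 3 - (-2 + V)*(2 + R) (Y(V, R) = 3 - (-2 + V)*(R + 2) = 3 - (-2 + V)*(2 + R))
g(E, j) = √(-4 - 2*j + 2*E - E*j) (g(E, j) = √((7 - 2*j + 2*E - E*j) - 11) = √(-4 - 2*j + 2*E - E*j))
(g(14, 1) + 92)² = (√(-4 - 2*1 + 2*14 - 1*14*1) + 92)² = (√(-4 - 2 + 28 - 14) + 92)² = (√8 + 92)² = (2*√2 + 92)² = (92 + 2*√2)²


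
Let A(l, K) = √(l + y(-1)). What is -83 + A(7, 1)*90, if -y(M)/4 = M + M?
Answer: -83 + 90*√15 ≈ 265.57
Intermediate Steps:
y(M) = -8*M (y(M) = -4*(M + M) = -8*M)
A(l, K) = √(8 + l) (A(l, K) = √(l - 8*(-1)) = √(l + 8) = √(8 + l))
-83 + A(7, 1)*90 = -83 + √(8 + 7)*90 = -83 + √15*90 = -83 + 90*√15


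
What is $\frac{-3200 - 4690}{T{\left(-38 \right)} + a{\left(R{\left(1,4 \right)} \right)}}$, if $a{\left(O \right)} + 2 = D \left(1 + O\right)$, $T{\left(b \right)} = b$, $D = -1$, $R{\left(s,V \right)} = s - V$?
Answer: $\frac{3945}{19} \approx 207.63$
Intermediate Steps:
$a{\left(O \right)} = -3 - O$ ($a{\left(O \right)} = -2 - \left(1 + O\right) = -3 - O$)
$\frac{-3200 - 4690}{T{\left(-38 \right)} + a{\left(R{\left(1,4 \right)} \right)}} = \frac{-3200 - 4690}{-38 - \left(4 - 4\right)} = - \frac{7890}{-38 - 0} = - \frac{7890}{-38 + \left(-3 + 3\right)} = - \frac{7890}{-38 + 0} = - \frac{7890}{-38} = \left(-7890\right) \left(- \frac{1}{38}\right) = \frac{3945}{19}$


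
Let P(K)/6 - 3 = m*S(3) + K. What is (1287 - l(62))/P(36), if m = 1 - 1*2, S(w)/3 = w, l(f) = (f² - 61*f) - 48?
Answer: 1273/180 ≈ 7.0722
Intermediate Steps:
l(f) = -48 + f² - 61*f
S(w) = 3*w
m = -1 (m = 1 - 2 = -1)
P(K) = -36 + 6*K (P(K) = 18 + 6*(-3*3 + K) = 18 + 6*(-1*9 + K) = 18 + 6*(-9 + K) = 18 + (-54 + 6*K) = -36 + 6*K)
(1287 - l(62))/P(36) = (1287 - (-48 + 62² - 61*62))/(-36 + 6*36) = (1287 - (-48 + 3844 - 3782))/(-36 + 216) = (1287 - 1*14)/180 = (1287 - 14)*(1/180) = 1273*(1/180) = 1273/180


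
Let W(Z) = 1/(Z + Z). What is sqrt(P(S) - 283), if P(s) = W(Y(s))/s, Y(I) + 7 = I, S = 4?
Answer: I*sqrt(40758)/12 ≈ 16.824*I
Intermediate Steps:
Y(I) = -7 + I
W(Z) = 1/(2*Z)
P(s) = 1/(2*s*(-7 + s)) (P(s) = (1/(2*(-7 + s)))/s = 1/(2*s*(-7 + s)))
sqrt(P(S) - 283) = sqrt((1/2)/(4*(-7 + 4)) - 283) = sqrt((1/2)*(1/4)/(-3) - 283) = sqrt((1/2)*(1/4)*(-1/3) - 283) = sqrt(-1/24 - 283) = sqrt(-6793/24) = I*sqrt(40758)/12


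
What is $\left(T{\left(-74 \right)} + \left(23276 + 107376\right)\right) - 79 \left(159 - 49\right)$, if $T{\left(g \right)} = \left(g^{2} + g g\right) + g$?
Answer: $132840$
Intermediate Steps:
$T{\left(g \right)} = g + 2 g^{2}$ ($T{\left(g \right)} = \left(g^{2} + g^{2}\right) + g = 2 g^{2} + g = g + 2 g^{2}$)
$\left(T{\left(-74 \right)} + \left(23276 + 107376\right)\right) - 79 \left(159 - 49\right) = \left(- 74 \left(1 + 2 \left(-74\right)\right) + \left(23276 + 107376\right)\right) - 79 \left(159 - 49\right) = \left(- 74 \left(1 - 148\right) + 130652\right) - 8690 = \left(\left(-74\right) \left(-147\right) + 130652\right) - 8690 = \left(10878 + 130652\right) - 8690 = 141530 - 8690 = 132840$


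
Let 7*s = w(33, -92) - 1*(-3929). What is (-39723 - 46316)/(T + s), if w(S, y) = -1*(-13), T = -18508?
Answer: 602273/125614 ≈ 4.7946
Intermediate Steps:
w(S, y) = 13
s = 3942/7 (s = (13 - 1*(-3929))/7 = (13 + 3929)/7 = (⅐)*3942 = 3942/7 ≈ 563.14)
(-39723 - 46316)/(T + s) = (-39723 - 46316)/(-18508 + 3942/7) = -86039/(-125614/7) = -86039*(-7/125614) = 602273/125614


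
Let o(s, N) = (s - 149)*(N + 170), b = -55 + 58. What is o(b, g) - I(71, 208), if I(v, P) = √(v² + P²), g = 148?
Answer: -46428 - √48305 ≈ -46648.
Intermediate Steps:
I(v, P) = √(P² + v²)
b = 3
o(s, N) = (-149 + s)*(170 + N)
o(b, g) - I(71, 208) = (-25330 - 149*148 + 170*3 + 148*3) - √(208² + 71²) = (-25330 - 22052 + 510 + 444) - √(43264 + 5041) = -46428 - √48305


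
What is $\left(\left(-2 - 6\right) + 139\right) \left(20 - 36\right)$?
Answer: $-2096$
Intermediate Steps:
$\left(\left(-2 - 6\right) + 139\right) \left(20 - 36\right) = \left(-8 + 139\right) \left(-16\right) = 131 \left(-16\right) = -2096$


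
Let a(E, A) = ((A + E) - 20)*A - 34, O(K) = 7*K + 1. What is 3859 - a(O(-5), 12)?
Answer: 4397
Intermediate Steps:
O(K) = 1 + 7*K
a(E, A) = -34 + A*(-20 + A + E) (a(E, A) = (-20 + A + E)*A - 34 = A*(-20 + A + E) - 34 = -34 + A*(-20 + A + E))
3859 - a(O(-5), 12) = 3859 - (-34 + 12**2 - 20*12 + 12*(1 + 7*(-5))) = 3859 - (-34 + 144 - 240 + 12*(1 - 35)) = 3859 - (-34 + 144 - 240 + 12*(-34)) = 3859 - (-34 + 144 - 240 - 408) = 3859 - 1*(-538) = 3859 + 538 = 4397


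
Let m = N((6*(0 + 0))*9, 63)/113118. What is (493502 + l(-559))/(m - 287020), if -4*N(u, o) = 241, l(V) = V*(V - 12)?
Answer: -367719922152/129868513681 ≈ -2.8315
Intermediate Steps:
l(V) = V*(-12 + V)
N(u, o) = -241/4 (N(u, o) = -1/4*241 = -241/4)
m = -241/452472 (m = -241/4/113118 = -241/4*1/113118 = -241/452472 ≈ -0.00053263)
(493502 + l(-559))/(m - 287020) = (493502 - 559*(-12 - 559))/(-241/452472 - 287020) = (493502 - 559*(-571))/(-129868513681/452472) = (493502 + 319189)*(-452472/129868513681) = 812691*(-452472/129868513681) = -367719922152/129868513681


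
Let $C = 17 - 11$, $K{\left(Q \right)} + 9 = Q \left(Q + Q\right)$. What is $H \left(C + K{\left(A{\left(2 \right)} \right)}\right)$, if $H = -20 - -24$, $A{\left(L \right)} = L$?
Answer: $20$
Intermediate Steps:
$H = 4$ ($H = -20 + 24 = 4$)
$K{\left(Q \right)} = -9 + 2 Q^{2}$ ($K{\left(Q \right)} = -9 + Q \left(Q + Q\right) = -9 + Q 2 Q = -9 + 2 Q^{2}$)
$C = 6$ ($C = 17 - 11 = 6$)
$H \left(C + K{\left(A{\left(2 \right)} \right)}\right) = 4 \left(6 - \left(9 - 2 \cdot 2^{2}\right)\right) = 4 \left(6 + \left(-9 + 2 \cdot 4\right)\right) = 4 \left(6 + \left(-9 + 8\right)\right) = 4 \left(6 - 1\right) = 4 \cdot 5 = 20$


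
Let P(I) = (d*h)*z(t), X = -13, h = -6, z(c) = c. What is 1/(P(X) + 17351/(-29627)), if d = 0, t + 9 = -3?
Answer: -29627/17351 ≈ -1.7075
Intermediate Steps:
t = -12 (t = -9 - 3 = -12)
P(I) = 0 (P(I) = (0*(-6))*(-12) = 0*(-12) = 0)
1/(P(X) + 17351/(-29627)) = 1/(0 + 17351/(-29627)) = 1/(0 + 17351*(-1/29627)) = 1/(0 - 17351/29627) = 1/(-17351/29627) = -29627/17351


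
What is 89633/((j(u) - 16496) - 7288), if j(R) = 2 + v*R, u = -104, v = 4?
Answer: -89633/24198 ≈ -3.7041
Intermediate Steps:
j(R) = 2 + 4*R
89633/((j(u) - 16496) - 7288) = 89633/(((2 + 4*(-104)) - 16496) - 7288) = 89633/(((2 - 416) - 16496) - 7288) = 89633/((-414 - 16496) - 7288) = 89633/(-16910 - 7288) = 89633/(-24198) = 89633*(-1/24198) = -89633/24198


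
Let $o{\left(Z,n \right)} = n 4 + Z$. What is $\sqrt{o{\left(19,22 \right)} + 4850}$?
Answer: $\sqrt{4957} \approx 70.406$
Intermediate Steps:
$o{\left(Z,n \right)} = Z + 4 n$ ($o{\left(Z,n \right)} = 4 n + Z = Z + 4 n$)
$\sqrt{o{\left(19,22 \right)} + 4850} = \sqrt{\left(19 + 4 \cdot 22\right) + 4850} = \sqrt{\left(19 + 88\right) + 4850} = \sqrt{107 + 4850} = \sqrt{4957}$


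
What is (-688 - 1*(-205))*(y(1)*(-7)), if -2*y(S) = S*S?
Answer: -3381/2 ≈ -1690.5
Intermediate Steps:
y(S) = -S**2/2 (y(S) = -S*S/2 = -S**2/2)
(-688 - 1*(-205))*(y(1)*(-7)) = (-688 - 1*(-205))*(-1/2*1**2*(-7)) = (-688 + 205)*(-1/2*1*(-7)) = -(-483)*(-7)/2 = -483*7/2 = -3381/2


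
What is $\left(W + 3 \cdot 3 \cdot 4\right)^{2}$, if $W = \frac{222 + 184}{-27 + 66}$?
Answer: $\frac{3276100}{1521} \approx 2153.9$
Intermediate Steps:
$W = \frac{406}{39} \approx 10.41$
$\left(W + 3 \cdot 3 \cdot 4\right)^{2} = \left(\frac{406}{39} + 3 \cdot 3 \cdot 4\right)^{2} = \left(\frac{406}{39} + 9 \cdot 4\right)^{2} = \left(\frac{406}{39} + 36\right)^{2} = \left(\frac{1810}{39}\right)^{2} = \frac{3276100}{1521}$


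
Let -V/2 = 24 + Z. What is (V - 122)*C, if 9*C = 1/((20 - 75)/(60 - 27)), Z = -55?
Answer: 4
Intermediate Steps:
V = 62 (V = -2*(24 - 55) = -2*(-31) = 62)
C = -1/15 (C = 1/(9*(((20 - 75)/(60 - 27)))) = 1/(9*((-55/33))) = 1/(9*((-55*1/33))) = 1/(9*(-5/3)) = (1/9)*(-3/5) = -1/15 ≈ -0.066667)
(V - 122)*C = (62 - 122)*(-1/15) = -60*(-1/15) = 4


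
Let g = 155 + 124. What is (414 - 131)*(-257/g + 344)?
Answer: 27088477/279 ≈ 97091.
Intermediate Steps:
g = 279
(414 - 131)*(-257/g + 344) = (414 - 131)*(-257/279 + 344) = 283*(-257*1/279 + 344) = 283*(-257/279 + 344) = 283*(95719/279) = 27088477/279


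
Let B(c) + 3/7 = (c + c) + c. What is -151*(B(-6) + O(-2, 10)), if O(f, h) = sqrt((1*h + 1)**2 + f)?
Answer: 19479/7 - 151*sqrt(119) ≈ 1135.5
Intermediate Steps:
B(c) = -3/7 + 3*c (B(c) = -3/7 + ((c + c) + c) = -3/7 + (2*c + c) = -3/7 + 3*c)
O(f, h) = sqrt(f + (1 + h)**2) (O(f, h) = sqrt((h + 1)**2 + f) = sqrt((1 + h)**2 + f) = sqrt(f + (1 + h)**2))
-151*(B(-6) + O(-2, 10)) = -151*((-3/7 + 3*(-6)) + sqrt(-2 + (1 + 10)**2)) = -151*((-3/7 - 18) + sqrt(-2 + 11**2)) = -151*(-129/7 + sqrt(-2 + 121)) = -151*(-129/7 + sqrt(119)) = 19479/7 - 151*sqrt(119)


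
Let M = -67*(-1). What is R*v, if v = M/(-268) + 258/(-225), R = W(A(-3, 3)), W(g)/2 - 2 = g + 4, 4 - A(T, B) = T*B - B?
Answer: -4609/75 ≈ -61.453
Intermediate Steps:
A(T, B) = 4 + B - B*T (A(T, B) = 4 - (T*B - B) = 4 - (B*T - B) = 4 - (-B + B*T) = 4 + (B - B*T) = 4 + B - B*T)
W(g) = 12 + 2*g (W(g) = 4 + 2*(g + 4) = 4 + 2*(4 + g) = 4 + (8 + 2*g) = 12 + 2*g)
M = 67
R = 44 (R = 12 + 2*(4 + 3 - 1*3*(-3)) = 12 + 2*(4 + 3 + 9) = 12 + 2*16 = 12 + 32 = 44)
v = -419/300 (v = 67/(-268) + 258/(-225) = 67*(-1/268) + 258*(-1/225) = -¼ - 86/75 = -419/300 ≈ -1.3967)
R*v = 44*(-419/300) = -4609/75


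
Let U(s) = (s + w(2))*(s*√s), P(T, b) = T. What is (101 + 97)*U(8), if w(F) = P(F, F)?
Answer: 31680*√2 ≈ 44802.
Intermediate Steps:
w(F) = F
U(s) = s^(3/2)*(2 + s) (U(s) = (s + 2)*(s*√s) = (2 + s)*s^(3/2) = s^(3/2)*(2 + s))
(101 + 97)*U(8) = (101 + 97)*(8^(3/2)*(2 + 8)) = 198*((16*√2)*10) = 198*(160*√2) = 31680*√2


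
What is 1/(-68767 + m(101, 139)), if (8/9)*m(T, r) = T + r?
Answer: -1/68497 ≈ -1.4599e-5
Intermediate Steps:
m(T, r) = 9*T/8 + 9*r/8 (m(T, r) = 9*(T + r)/8 = 9*T/8 + 9*r/8)
1/(-68767 + m(101, 139)) = 1/(-68767 + ((9/8)*101 + (9/8)*139)) = 1/(-68767 + (909/8 + 1251/8)) = 1/(-68767 + 270) = 1/(-68497) = -1/68497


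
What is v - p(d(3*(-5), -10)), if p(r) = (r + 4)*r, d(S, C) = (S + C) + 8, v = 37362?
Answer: 37141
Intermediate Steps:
d(S, C) = 8 + C + S (d(S, C) = (C + S) + 8 = 8 + C + S)
p(r) = r*(4 + r) (p(r) = (4 + r)*r = r*(4 + r))
v - p(d(3*(-5), -10)) = 37362 - (8 - 10 + 3*(-5))*(4 + (8 - 10 + 3*(-5))) = 37362 - (8 - 10 - 15)*(4 + (8 - 10 - 15)) = 37362 - (-17)*(4 - 17) = 37362 - (-17)*(-13) = 37362 - 1*221 = 37362 - 221 = 37141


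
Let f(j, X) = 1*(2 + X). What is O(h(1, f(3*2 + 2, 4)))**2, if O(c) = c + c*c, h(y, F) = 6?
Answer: 1764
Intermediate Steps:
f(j, X) = 2 + X
O(c) = c + c**2
O(h(1, f(3*2 + 2, 4)))**2 = (6*(1 + 6))**2 = (6*7)**2 = 42**2 = 1764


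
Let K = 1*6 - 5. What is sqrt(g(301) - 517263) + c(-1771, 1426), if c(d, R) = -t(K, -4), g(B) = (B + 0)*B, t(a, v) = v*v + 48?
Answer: -64 + I*sqrt(426662) ≈ -64.0 + 653.19*I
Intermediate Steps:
K = 1 (K = 6 - 5 = 1)
t(a, v) = 48 + v**2 (t(a, v) = v**2 + 48 = 48 + v**2)
g(B) = B**2 (g(B) = B*B = B**2)
c(d, R) = -64 (c(d, R) = -(48 + (-4)**2) = -(48 + 16) = -1*64 = -64)
sqrt(g(301) - 517263) + c(-1771, 1426) = sqrt(301**2 - 517263) - 64 = sqrt(90601 - 517263) - 64 = sqrt(-426662) - 64 = I*sqrt(426662) - 64 = -64 + I*sqrt(426662)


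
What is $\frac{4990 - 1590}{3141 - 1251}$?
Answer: $\frac{340}{189} \approx 1.7989$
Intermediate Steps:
$\frac{4990 - 1590}{3141 - 1251} = \frac{3400}{1890} = 3400 \cdot \frac{1}{1890} = \frac{340}{189}$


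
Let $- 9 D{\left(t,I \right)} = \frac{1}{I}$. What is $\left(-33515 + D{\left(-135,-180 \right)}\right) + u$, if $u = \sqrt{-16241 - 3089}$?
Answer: $- \frac{54294299}{1620} + i \sqrt{19330} \approx -33515.0 + 139.03 i$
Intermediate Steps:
$D{\left(t,I \right)} = - \frac{1}{9 I}$
$u = i \sqrt{19330}$ ($u = \sqrt{-19330} = i \sqrt{19330} \approx 139.03 i$)
$\left(-33515 + D{\left(-135,-180 \right)}\right) + u = \left(-33515 - \frac{1}{9 \left(-180\right)}\right) + i \sqrt{19330} = \left(-33515 - - \frac{1}{1620}\right) + i \sqrt{19330} = \left(-33515 + \frac{1}{1620}\right) + i \sqrt{19330} = - \frac{54294299}{1620} + i \sqrt{19330}$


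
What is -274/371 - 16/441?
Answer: -18110/23373 ≈ -0.77483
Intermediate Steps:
-274/371 - 16/441 = -18110/23373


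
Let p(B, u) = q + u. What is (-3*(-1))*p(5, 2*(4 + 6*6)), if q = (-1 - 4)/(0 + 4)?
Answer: 945/4 ≈ 236.25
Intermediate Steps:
q = -5/4 ≈ -1.2500
p(B, u) = -5/4 + u
(-3*(-1))*p(5, 2*(4 + 6*6)) = (-3*(-1))*(-5/4 + 2*(4 + 6*6)) = 3*(-5/4 + 2*(4 + 36)) = 3*(-5/4 + 2*40) = 3*(-5/4 + 80) = 3*(315/4) = 945/4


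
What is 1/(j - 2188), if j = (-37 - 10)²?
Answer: 1/21 ≈ 0.047619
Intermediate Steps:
j = 2209 (j = (-47)² = 2209)
1/(j - 2188) = 1/(2209 - 2188) = 1/21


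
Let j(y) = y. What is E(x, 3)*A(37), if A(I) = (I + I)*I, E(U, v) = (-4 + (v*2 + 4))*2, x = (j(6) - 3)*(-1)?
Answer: 32856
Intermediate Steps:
x = -3 (x = (6 - 3)*(-1) = 3*(-1) = -3)
E(U, v) = 4*v (E(U, v) = (-4 + (2*v + 4))*2 = (-4 + (4 + 2*v))*2 = (2*v)*2 = 4*v)
A(I) = 2*I² (A(I) = (2*I)*I = 2*I²)
E(x, 3)*A(37) = (4*3)*(2*37²) = 12*(2*1369) = 12*2738 = 32856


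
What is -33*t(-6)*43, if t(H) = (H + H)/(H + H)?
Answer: -1419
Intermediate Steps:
t(H) = 1 (t(H) = (2*H)/((2*H)) = (2*H)*(1/(2*H)) = 1)
-33*t(-6)*43 = -33*1*43 = -33*43 = -1419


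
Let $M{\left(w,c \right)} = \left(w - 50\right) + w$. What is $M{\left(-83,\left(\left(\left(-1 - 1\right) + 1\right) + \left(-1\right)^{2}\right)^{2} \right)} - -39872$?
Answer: $39656$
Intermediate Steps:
$M{\left(w,c \right)} = -50 + 2 w$ ($M{\left(w,c \right)} = \left(-50 + w\right) + w = -50 + 2 w$)
$M{\left(-83,\left(\left(\left(-1 - 1\right) + 1\right) + \left(-1\right)^{2}\right)^{2} \right)} - -39872 = \left(-50 + 2 \left(-83\right)\right) - -39872 = \left(-50 - 166\right) + 39872 = -216 + 39872 = 39656$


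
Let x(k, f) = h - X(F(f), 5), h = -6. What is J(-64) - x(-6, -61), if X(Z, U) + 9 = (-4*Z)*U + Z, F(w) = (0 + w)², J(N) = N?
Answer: -70766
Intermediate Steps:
F(w) = w²
X(Z, U) = -9 + Z - 4*U*Z (X(Z, U) = -9 + ((-4*Z)*U + Z) = -9 + (-4*U*Z + Z) = -9 + (Z - 4*U*Z) = -9 + Z - 4*U*Z)
x(k, f) = 3 + 19*f² (x(k, f) = -6 - (-9 + f² - 4*5*f²) = -6 - (-9 + f² - 20*f²) = -6 - (-9 - 19*f²) = -6 + (9 + 19*f²) = 3 + 19*f²)
J(-64) - x(-6, -61) = -64 - (3 + 19*(-61)²) = -64 - (3 + 19*3721) = -64 - (3 + 70699) = -64 - 1*70702 = -64 - 70702 = -70766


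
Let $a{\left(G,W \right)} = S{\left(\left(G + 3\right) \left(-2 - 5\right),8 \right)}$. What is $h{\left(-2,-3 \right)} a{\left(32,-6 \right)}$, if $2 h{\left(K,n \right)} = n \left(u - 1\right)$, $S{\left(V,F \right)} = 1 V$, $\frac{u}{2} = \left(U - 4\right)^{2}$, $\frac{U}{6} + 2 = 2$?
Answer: $\frac{22785}{2} \approx 11393.0$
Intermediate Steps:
$U = 0$ ($U = -12 + 6 \cdot 2 = -12 + 12 = 0$)
$u = 32$ ($u = 2 \left(0 - 4\right)^{2} = 2 \left(-4\right)^{2} = 2 \cdot 16 = 32$)
$S{\left(V,F \right)} = V$
$h{\left(K,n \right)} = \frac{31 n}{2}$ ($h{\left(K,n \right)} = \frac{n \left(32 - 1\right)}{2} = \frac{n 31}{2} = \frac{31 n}{2}$)
$a{\left(G,W \right)} = -21 - 7 G$ ($a{\left(G,W \right)} = \left(G + 3\right) \left(-2 - 5\right) = \left(3 + G\right) \left(-7\right) = -21 - 7 G$)
$h{\left(-2,-3 \right)} a{\left(32,-6 \right)} = \frac{31}{2} \left(-3\right) \left(-21 - 224\right) = - \frac{93 \left(-21 - 224\right)}{2} = \left(- \frac{93}{2}\right) \left(-245\right) = \frac{22785}{2}$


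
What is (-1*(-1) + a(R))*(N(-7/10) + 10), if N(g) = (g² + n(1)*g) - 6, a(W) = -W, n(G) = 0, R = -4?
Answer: 449/20 ≈ 22.450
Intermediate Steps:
N(g) = -6 + g² (N(g) = (g² + 0*g) - 6 = (g² + 0) - 6 = g² - 6 = -6 + g²)
(-1*(-1) + a(R))*(N(-7/10) + 10) = (-1*(-1) - 1*(-4))*((-6 + (-7/10)²) + 10) = (1 + 4)*((-6 + (-7*⅒)²) + 10) = 5*((-6 + (-7/10)²) + 10) = 5*((-6 + 49/100) + 10) = 5*(-551/100 + 10) = 5*(449/100) = 449/20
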